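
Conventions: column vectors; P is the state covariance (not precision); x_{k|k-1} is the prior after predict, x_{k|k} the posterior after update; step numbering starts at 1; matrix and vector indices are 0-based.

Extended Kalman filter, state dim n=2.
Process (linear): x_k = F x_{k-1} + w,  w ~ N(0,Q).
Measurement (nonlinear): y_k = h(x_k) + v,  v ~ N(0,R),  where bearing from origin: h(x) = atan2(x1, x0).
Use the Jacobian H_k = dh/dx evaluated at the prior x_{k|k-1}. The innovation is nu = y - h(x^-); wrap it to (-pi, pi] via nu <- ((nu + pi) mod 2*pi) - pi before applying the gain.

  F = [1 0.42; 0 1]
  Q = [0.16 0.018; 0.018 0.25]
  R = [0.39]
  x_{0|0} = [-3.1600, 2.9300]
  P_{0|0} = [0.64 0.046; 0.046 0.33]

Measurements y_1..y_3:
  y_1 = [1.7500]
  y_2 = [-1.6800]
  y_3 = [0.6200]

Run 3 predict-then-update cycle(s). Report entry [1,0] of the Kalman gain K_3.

step 1: x^-=[-1.9294, 2.9300]  P^-=[0.8969 0.2026; 0.2026 0.5800]  H_jac=[-0.2381 -0.1568]  S=[0.4702]  K=[-0.5216; -0.2959]  nu=[-0.4031]  x^+=[-1.7191, 3.0493]  P^+=[0.7689 0.1300; 0.1300 0.5388]
step 2: x^-=[-0.4384, 3.0493]  P^-=[1.1332 0.3743; 0.3743 0.7888]  H_jac=[-0.3213 -0.0462]  S=[0.5198]  K=[-0.7337; -0.3015]  nu=[2.8896]  x^+=[-2.5586, 2.1781]  P^+=[0.8533 0.2593; 0.2593 0.7416]
step 3: x^-=[-1.6438, 2.1781]  P^-=[1.3620 0.5888; 0.5888 0.9916]  H_jac=[-0.2925 -0.2208]  S=[0.6309]  K=[-0.8375; -0.6199]  nu=[-1.5973]  x^+=[-0.3061, 3.1684]  P^+=[0.9195 0.2612; 0.2612 0.7491]

K[1,0] = -0.6199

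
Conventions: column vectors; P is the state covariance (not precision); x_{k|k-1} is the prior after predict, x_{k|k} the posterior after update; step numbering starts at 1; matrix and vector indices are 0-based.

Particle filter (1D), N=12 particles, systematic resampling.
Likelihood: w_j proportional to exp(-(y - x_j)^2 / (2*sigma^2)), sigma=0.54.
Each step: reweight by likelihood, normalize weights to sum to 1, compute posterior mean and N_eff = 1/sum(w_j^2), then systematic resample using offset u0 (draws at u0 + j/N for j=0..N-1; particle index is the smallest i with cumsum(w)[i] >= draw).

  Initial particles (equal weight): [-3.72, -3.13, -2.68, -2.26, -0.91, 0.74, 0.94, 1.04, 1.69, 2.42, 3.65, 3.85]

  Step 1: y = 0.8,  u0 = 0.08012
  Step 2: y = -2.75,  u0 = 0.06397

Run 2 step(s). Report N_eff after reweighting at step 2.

N_eff = 3.8936

step 1: w=[0.0000, 0.0000, 0.0000, 0.0000, 0.0021, 0.3163, 0.3078, 0.2884, 0.0818, 0.0035, 0.0000, 0.0000]  mean=0.9683  Neff=3.5127  idx=[5, 5, 5, 6, 6, 6, 6, 7, 7, 7, 7, 9]
step 2: w=[0.2911, 0.2911, 0.2911, 0.0248, 0.0248, 0.0248, 0.0248, 0.0069, 0.0069, 0.0069, 0.0069, 0.0000]  mean=0.7681  Neff=3.8936  idx=[0, 0, 0, 1, 1, 1, 1, 2, 2, 2, 3, 8]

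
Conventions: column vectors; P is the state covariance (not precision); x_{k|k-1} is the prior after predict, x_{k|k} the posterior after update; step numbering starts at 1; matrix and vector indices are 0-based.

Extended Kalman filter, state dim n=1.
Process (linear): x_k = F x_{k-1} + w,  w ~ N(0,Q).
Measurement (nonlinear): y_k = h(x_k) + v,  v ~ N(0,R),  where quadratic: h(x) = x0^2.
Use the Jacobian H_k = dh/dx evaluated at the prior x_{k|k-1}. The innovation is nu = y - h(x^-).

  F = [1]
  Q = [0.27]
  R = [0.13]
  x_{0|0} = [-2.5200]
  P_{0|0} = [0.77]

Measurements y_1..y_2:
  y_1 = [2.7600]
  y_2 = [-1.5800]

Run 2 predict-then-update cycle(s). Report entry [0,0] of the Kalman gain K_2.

K[0,0] = -0.2665

step 1: x^-=[-2.5200]  P^-=[1.0400]  H_jac=[-5.0400]  S=[26.5477]  K=[-0.1974]  nu=[-3.5904]  x^+=[-1.8111]  P^+=[0.0051]
step 2: x^-=[-1.8111]  P^-=[0.2751]  H_jac=[-3.6222]  S=[3.7393]  K=[-0.2665]  nu=[-4.8601]  x^+=[-0.5160]  P^+=[0.0096]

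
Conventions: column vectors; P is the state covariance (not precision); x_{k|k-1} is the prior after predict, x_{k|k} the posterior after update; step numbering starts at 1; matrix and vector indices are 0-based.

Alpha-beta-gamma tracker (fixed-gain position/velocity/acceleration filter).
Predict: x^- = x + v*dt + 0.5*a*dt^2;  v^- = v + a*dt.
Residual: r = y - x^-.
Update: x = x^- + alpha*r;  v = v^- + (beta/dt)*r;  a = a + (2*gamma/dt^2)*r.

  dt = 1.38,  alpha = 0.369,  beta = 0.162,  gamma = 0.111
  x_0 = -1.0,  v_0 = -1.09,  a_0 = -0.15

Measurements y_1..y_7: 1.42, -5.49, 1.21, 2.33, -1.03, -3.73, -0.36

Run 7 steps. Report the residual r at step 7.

step 1: x_pred=-2.6470  r=4.0670  x^+=-1.1463  v^+=-0.8196  a^+=0.3241
step 2: x_pred=-1.9687  r=-3.5213  x^+=-3.2681  v^+=-0.7857  a^+=-0.0864
step 3: x_pred=-4.4345  r=5.6445  x^+=-2.3517  v^+=-0.2423  a^+=0.5716
step 4: x_pred=-2.1417  r=4.4717  x^+=-0.4917  v^+=1.0715  a^+=1.0929
step 5: x_pred=2.0277  r=-3.0577  x^+=0.8994  v^+=2.2208  a^+=0.7365
step 6: x_pred=4.6653  r=-8.3953  x^+=1.5674  v^+=2.2515  a^+=-0.2422
step 7: x_pred=4.4439  r=-4.8039  x^+=2.6713  v^+=1.3534  a^+=-0.8022

resid = -4.8039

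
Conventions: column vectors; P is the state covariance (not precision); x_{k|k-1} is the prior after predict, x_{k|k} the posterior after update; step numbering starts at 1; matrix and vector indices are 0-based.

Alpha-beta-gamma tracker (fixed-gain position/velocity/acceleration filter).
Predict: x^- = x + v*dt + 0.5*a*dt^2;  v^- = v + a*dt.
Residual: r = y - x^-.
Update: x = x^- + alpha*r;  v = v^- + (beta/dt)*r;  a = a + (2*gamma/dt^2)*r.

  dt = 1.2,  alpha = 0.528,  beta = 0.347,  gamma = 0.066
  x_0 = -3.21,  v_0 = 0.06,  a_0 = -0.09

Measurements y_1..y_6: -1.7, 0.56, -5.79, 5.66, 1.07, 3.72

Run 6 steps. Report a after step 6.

step 1: x_pred=-3.2028  r=1.5028  x^+=-2.4093  v^+=0.3866  a^+=0.0478
step 2: x_pred=-1.9111  r=2.4711  x^+=-0.6063  v^+=1.1584  a^+=0.2743
step 3: x_pred=0.9812  r=-6.7712  x^+=-2.5940  v^+=-0.4705  a^+=-0.3464
step 4: x_pred=-3.4080  r=9.0680  x^+=1.3799  v^+=1.7360  a^+=0.4848
step 5: x_pred=3.8121  r=-2.7421  x^+=2.3643  v^+=1.5248  a^+=0.2334
step 6: x_pred=4.3621  r=-0.6421  x^+=4.0231  v^+=1.6192  a^+=0.1746

a_post = 0.1746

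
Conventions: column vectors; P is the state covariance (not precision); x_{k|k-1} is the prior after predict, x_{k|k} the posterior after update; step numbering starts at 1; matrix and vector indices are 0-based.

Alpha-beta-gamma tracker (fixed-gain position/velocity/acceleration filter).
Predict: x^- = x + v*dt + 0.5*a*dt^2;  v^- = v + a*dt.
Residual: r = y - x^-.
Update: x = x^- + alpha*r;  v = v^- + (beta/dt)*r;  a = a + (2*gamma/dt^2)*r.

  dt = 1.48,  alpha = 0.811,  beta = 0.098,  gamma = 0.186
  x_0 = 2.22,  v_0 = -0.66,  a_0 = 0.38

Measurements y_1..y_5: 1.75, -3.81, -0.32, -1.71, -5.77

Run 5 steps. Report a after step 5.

step 1: x_pred=1.6594  r=0.0906  x^+=1.7329  v^+=-0.0916  a^+=0.3954
step 2: x_pred=2.0303  r=-5.8403  x^+=-2.7062  v^+=0.1069  a^+=-0.5965
step 3: x_pred=-3.2013  r=2.8813  x^+=-0.8646  v^+=-0.5852  a^+=-0.1071
step 4: x_pred=-1.8479  r=0.1379  x^+=-1.7361  v^+=-0.7346  a^+=-0.0837
step 5: x_pred=-2.9150  r=-2.8550  x^+=-5.2304  v^+=-1.0476  a^+=-0.5686

a_post = -0.5686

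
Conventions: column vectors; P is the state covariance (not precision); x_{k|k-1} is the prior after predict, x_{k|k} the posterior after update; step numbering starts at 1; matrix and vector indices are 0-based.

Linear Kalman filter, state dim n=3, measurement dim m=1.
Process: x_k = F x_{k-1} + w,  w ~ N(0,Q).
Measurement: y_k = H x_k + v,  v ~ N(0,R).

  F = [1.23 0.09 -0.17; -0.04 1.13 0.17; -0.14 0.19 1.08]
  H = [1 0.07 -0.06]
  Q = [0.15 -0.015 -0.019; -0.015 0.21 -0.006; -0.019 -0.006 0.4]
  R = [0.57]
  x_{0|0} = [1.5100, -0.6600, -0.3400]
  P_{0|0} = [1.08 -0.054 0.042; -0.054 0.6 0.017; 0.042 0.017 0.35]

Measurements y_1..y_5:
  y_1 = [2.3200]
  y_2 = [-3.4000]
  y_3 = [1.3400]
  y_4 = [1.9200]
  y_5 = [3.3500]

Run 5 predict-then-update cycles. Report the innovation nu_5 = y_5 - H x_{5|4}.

step 1: x^-=[1.8557, -0.8640, -0.7040]  P^-=[1.7689 -0.0860 -0.2130; -0.0860 0.9988 0.2206; -0.2130 0.2206 0.8482]  S=[2.3585]  K=[0.7529; -0.0124; -0.1054]  nu=[0.4825]  x^+=[2.2190, -0.8700, -0.7548]  P^+=[0.4321 -0.0639 -0.0260; -0.0639 0.9985 0.2175; -0.0260 0.2175 0.8220]
step 2: x^-=[2.7794, -1.2002, -1.2912]  P^-=[0.8255 -0.0912 -0.2624; -0.0912 1.5991 0.6465; -0.2624 0.6465 1.5038]  S=[1.4221]  K=[0.5871; -0.0127; -0.2161]  nu=[-6.1728]  x^+=[-0.8447, -1.1220, 0.0429]  P^+=[0.3354 -0.0806 -0.0819; -0.0806 1.5988 0.6426; -0.0819 0.6426 1.4374]
step 3: x^-=[-1.1472, -1.2268, -0.0486]  P^-=[0.7086 -0.1534 -0.4002; -0.1534 2.5489 1.4269; -0.4002 1.4269 2.4337]  S=[1.3144]  K=[0.5492; -0.0461; -0.3396]  nu=[2.5702]  x^+=[0.2643, -1.3454, -0.9214]  P^+=[0.3122 -0.1201 -0.1551; -0.1201 2.5461 1.4063; -0.1551 1.4063 2.2821]
step 4: x^-=[0.3607, -1.6875, -1.2877]  P^-=[0.7041 -0.2860 -0.5932; -0.2860 4.0809 2.7534; -0.5932 2.7534 3.7903]  S=[1.3157]  K=[0.5469; -0.1259; -0.4772]  nu=[1.6002]  x^+=[1.2359, -1.8888, -2.0513]  P^+=[0.3105 -0.1955 -0.2498; -0.1955 4.0600 2.6743; -0.2498 2.6743 3.4907]
step 5: x^-=[1.6989, -2.5325, -2.7473]  P^-=[0.7328 -0.5160 -0.8513; -0.5160 6.5442 4.9076; -0.8513 4.9076 5.8077]  S=[1.3445]  K=[0.5562; -0.2621; -0.6369]  nu=[1.6635]  x^+=[2.6241, -2.9685, -3.8068]  P^+=[0.3169 -0.3200 -0.3751; -0.3200 6.4518 4.6832; -0.3751 4.6832 5.2623]

innov = [1.6635]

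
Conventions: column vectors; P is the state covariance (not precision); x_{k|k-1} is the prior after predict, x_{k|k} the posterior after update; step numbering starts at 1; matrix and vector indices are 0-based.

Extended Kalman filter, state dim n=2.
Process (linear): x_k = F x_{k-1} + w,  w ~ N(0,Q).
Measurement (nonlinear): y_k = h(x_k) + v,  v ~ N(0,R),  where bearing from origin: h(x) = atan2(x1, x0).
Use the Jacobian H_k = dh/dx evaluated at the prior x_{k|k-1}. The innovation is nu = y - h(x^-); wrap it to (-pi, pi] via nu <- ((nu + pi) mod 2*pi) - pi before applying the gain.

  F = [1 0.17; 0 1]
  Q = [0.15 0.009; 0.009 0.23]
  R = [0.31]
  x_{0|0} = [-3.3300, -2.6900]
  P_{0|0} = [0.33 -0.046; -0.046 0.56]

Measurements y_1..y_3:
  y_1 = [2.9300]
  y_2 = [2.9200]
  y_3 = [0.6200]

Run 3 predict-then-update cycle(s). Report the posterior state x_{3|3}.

x_post = [-4.7377, -0.5671]

step 1: x^-=[-3.7873, -2.6900]  P^-=[0.4805 0.0582; 0.0582 0.7900]  H_jac=[0.1247 -0.1755]  S=[0.3393]  K=[0.1465; -0.3873]  nu=[-0.8292]  x^+=[-3.9087, -2.3689]  P^+=[0.4733 0.0774; 0.0774 0.7391]
step 2: x^-=[-4.3114, -2.3689]  P^-=[0.6710 0.2121; 0.2121 0.9691]  H_jac=[0.0979 -0.1782]  S=[0.3398]  K=[0.0821; -0.4470]  nu=[-0.7240]  x^+=[-4.3709, -2.0452]  P^+=[0.6687 0.2246; 0.2246 0.9012]
step 3: x^-=[-4.7186, -2.0452]  P^-=[0.9211 0.3868; 0.3868 1.1312]  H_jac=[0.0773 -0.1784]  S=[0.3408]  K=[0.0065; -0.5044]  nu=[-2.9306]  x^+=[-4.7377, -0.5671]  P^+=[0.9210 0.3879; 0.3879 1.0445]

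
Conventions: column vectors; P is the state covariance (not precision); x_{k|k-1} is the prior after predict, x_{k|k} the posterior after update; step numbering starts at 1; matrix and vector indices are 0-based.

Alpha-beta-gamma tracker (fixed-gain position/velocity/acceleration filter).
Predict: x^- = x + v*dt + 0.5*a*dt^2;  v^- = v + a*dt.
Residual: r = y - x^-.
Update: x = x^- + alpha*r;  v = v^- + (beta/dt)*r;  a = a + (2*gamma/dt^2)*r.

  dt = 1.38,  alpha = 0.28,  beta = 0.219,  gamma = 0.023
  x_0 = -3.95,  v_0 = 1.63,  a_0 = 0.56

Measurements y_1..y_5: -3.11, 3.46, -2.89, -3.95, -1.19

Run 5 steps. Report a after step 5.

a_post = -0.1280

step 1: x_pred=-1.1674  r=-1.9426  x^+=-1.7113  v^+=2.0945  a^+=0.5131
step 2: x_pred=1.6677  r=1.7923  x^+=2.1695  v^+=3.0870  a^+=0.5564
step 3: x_pred=6.9594  r=-9.8494  x^+=4.2015  v^+=2.2917  a^+=0.3185
step 4: x_pred=7.6674  r=-11.6174  x^+=4.4145  v^+=0.8876  a^+=0.0378
step 5: x_pred=5.6754  r=-6.8654  x^+=3.7531  v^+=-0.1497  a^+=-0.1280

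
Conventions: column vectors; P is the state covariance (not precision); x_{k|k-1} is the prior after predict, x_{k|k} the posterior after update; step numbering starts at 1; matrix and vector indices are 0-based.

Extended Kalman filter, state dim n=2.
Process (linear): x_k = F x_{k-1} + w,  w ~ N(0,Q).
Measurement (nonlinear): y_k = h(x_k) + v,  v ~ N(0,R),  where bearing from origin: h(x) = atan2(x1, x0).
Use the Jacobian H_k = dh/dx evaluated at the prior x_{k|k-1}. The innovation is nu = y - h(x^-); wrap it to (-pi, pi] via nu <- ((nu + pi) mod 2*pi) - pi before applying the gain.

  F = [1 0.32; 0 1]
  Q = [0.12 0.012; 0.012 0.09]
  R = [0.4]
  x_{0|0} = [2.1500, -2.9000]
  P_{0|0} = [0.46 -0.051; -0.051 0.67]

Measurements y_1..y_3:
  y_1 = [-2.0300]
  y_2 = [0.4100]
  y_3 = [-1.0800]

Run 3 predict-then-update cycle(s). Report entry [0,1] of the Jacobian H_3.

step 1: x^-=[1.2220, -2.9000]  P^-=[0.6160 0.1754; 0.1754 0.7600]  H_jac=[0.2928 0.1234]  S=[0.4771]  K=[0.4235; 0.3042]  nu=[-0.8580]  x^+=[0.8587, -3.1610]  P^+=[0.5304 0.1139; 0.1139 0.7158]
step 2: x^-=[-0.1529, -3.1610]  P^-=[0.7966 0.3550; 0.3550 0.8058]  H_jac=[0.3156 -0.0153]  S=[0.4761]  K=[0.5167; 0.2095]  nu=[2.0291]  x^+=[0.8956, -2.7359]  P^+=[0.6695 0.3035; 0.3035 0.7849]
step 3: x^-=[0.0201, -2.7359]  P^-=[1.0641 0.5667; 0.5667 0.8749]  H_jac=[0.3655 0.0027]  S=[0.5433]  K=[0.7187; 0.3855]  nu=[0.4835]  x^+=[0.3675, -2.5496]  P^+=[0.7835 0.4161; 0.4161 0.7942]

H_jac[0,1] = 0.0027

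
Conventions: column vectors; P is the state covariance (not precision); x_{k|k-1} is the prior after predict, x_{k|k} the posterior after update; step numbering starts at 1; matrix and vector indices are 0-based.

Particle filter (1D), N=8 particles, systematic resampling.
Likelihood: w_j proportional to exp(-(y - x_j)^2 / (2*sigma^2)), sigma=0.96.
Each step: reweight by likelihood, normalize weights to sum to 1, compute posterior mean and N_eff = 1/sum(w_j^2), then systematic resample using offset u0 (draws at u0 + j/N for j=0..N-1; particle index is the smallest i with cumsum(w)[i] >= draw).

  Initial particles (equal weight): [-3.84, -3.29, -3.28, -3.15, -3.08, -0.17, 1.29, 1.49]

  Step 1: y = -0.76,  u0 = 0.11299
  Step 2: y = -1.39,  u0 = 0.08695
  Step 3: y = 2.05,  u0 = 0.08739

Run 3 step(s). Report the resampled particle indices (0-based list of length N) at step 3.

resampled_idx = [0, 1, 2, 3, 4, 5, 6, 7]

step 1: w=[0.0050, 0.0267, 0.0274, 0.0388, 0.0464, 0.7124, 0.0880, 0.0552]  mean=-0.3876  Neff=1.9103  idx=[4, 5, 5, 5, 5, 5, 6, 7]
step 2: w=[0.0858, 0.1803, 0.1803, 0.1803, 0.1803, 0.1803, 0.0082, 0.0045]  mean=-0.4004  Neff=5.8830  idx=[1, 1, 2, 3, 3, 4, 5, 5]
step 3: w=[0.1250, 0.1250, 0.1250, 0.1250, 0.1250, 0.1250, 0.1250, 0.1250]  mean=-0.1700  Neff=8.0000  idx=[0, 1, 2, 3, 4, 5, 6, 7]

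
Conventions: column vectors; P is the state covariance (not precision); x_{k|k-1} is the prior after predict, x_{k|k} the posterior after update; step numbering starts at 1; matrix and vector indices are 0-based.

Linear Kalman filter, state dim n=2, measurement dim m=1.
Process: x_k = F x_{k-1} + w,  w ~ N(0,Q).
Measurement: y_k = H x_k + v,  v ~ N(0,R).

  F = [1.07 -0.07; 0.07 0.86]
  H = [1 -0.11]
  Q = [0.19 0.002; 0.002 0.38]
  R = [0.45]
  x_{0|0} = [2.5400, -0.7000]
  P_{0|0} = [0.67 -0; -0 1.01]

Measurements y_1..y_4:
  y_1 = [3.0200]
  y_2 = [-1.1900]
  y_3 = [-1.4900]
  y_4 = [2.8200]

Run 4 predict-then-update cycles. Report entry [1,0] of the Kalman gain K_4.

K[1,0] = -0.1373

step 1: x^-=[2.7668, -0.4242]  P^-=[0.9620 -0.0086; -0.0086 1.1303]  S=[1.4276]  K=[0.6745; -0.0931]  nu=[0.2065]  x^+=[2.9061, -0.4434]  P^+=[0.3125 0.0811; 0.0811 1.1179]
step 2: x^-=[3.1406, -0.1779]  P^-=[0.5411 0.0323; 0.0323 1.2181]  S=[0.9987]  K=[0.5382; -0.1018]  nu=[-4.3502]  x^+=[0.7993, 0.2650]  P^+=[0.2518 0.0870; 0.0870 1.2077]
step 3: x^-=[0.8367, 0.2839]  P^-=[0.4711 0.0278; 0.0278 1.2850]  S=[0.9306]  K=[0.5030; -0.1220]  nu=[-2.2954]  x^+=[-0.3179, 0.5639]  P^+=[0.2357 0.0849; 0.0849 1.2711]
step 4: x^-=[-0.3797, 0.4627]  P^-=[0.4534 0.0209; 0.0209 1.3315]  S=[0.9149]  K=[0.4930; -0.1373]  nu=[3.2506]  x^+=[1.2229, 0.0164]  P^+=[0.2310 0.0828; 0.0828 1.3142]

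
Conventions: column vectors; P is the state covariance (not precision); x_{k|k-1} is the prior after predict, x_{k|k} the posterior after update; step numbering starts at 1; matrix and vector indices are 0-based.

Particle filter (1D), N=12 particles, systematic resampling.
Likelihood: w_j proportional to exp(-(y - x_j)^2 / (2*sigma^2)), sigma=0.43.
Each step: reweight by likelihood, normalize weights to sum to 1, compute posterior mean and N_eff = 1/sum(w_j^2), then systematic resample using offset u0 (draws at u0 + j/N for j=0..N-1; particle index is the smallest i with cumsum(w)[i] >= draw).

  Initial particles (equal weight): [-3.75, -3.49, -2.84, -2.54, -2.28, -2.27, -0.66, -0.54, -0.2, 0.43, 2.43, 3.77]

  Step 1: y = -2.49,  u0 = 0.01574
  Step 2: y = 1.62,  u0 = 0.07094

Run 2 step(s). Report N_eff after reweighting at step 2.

N_eff = 5.9530

step 1: w=[0.0038, 0.0188, 0.2019, 0.2792, 0.2495, 0.2467, 0.0000, 0.0000, 0.0000, 0.0000, 0.0000, 0.0000]  mean=-2.4915  Neff=4.1288  idx=[1, 2, 2, 3, 3, 3, 4, 4, 4, 5, 5, 5]
step 2: w=[0.0000, 0.0000, 0.0000, 0.0005, 0.0005, 0.0005, 0.1489, 0.1489, 0.1489, 0.1839, 0.1839, 0.1839]  mean=-2.2749  Neff=5.9530  idx=[6, 7, 7, 8, 8, 9, 9, 10, 10, 11, 11, 11]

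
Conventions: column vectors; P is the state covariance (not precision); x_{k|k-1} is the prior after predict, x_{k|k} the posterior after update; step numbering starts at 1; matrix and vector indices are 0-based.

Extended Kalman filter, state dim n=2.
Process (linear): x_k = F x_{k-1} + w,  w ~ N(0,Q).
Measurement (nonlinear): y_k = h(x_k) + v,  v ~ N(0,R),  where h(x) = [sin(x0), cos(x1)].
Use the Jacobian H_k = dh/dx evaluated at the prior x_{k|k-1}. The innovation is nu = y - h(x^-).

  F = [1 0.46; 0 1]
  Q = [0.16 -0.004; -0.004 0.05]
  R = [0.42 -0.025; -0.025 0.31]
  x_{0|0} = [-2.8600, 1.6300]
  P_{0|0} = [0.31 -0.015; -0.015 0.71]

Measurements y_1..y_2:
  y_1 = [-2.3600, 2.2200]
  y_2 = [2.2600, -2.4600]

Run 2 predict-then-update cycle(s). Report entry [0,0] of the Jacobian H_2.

H_jac[0,0] = -0.2297

step 1: x^-=[-2.1102, 1.6300]  P^-=[0.6064 0.3076; 0.3076 0.7600]  H_jac=[-0.5136 0.0000; 0.0000 -0.9982]  S=[0.5800 0.1327; 0.1327 1.0673]  K=[-0.4850 -0.2274; -0.1130 -0.6968]  nu=[-1.5020, 2.2792]  x^+=[-1.8999, 0.2117]  P^+=[0.3855 0.0585; 0.0585 0.2135]
step 2: x^-=[-1.8026, 0.2117]  P^-=[0.6445 0.1527; 0.1527 0.2635]  H_jac=[-0.2297 0.0000; 0.0000 -0.2101]  S=[0.4540 -0.0176; -0.0176 0.3216]  K=[-0.3307 -0.1179; -0.0841 -0.1767]  nu=[3.2333, -3.4377]  x^+=[-2.4666, 0.5473]  P^+=[0.5918 0.1346; 0.1346 0.2508]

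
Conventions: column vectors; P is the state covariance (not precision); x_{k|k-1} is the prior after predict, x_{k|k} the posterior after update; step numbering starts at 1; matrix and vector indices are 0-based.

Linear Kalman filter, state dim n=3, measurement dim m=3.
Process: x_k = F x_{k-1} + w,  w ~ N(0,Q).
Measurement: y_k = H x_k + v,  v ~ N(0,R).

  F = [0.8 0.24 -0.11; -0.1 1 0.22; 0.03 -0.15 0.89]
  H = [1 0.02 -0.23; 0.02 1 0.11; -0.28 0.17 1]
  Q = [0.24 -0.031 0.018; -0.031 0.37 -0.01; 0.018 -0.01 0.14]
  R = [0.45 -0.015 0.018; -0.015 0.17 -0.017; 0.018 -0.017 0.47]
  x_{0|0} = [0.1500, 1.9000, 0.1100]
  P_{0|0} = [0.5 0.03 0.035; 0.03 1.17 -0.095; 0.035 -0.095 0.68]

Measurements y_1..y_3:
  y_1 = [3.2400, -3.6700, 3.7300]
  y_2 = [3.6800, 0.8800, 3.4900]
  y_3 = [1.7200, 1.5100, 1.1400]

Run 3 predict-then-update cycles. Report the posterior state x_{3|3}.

step 1: x^-=[0.5639, 1.9092, -0.1826]  P^-=[0.6460 0.2286 -0.0791; 0.2286 1.5286 -0.1368; -0.0791 -0.1368 0.7324]  S=[1.1822 0.2615 -0.3702; 0.2615 1.6864 0.1181; -0.3702 0.1181 1.2732]  K=[0.5475 0.0545 -0.0196; 0.0399 0.8958 -0.0251; -0.0152 -0.0723 0.5766]  nu=[2.5959, -5.5704, 3.7459]  x^+=[1.6082, -3.0712, 2.3407]  P^+=[0.2628 -0.0122 0.0754; -0.0122 0.1586 -0.0567; 0.0754 -0.0567 0.3027]
step 2: x^-=[0.2920, -2.7171, 2.5922]  P^-=[0.4060 -0.0134 0.0307; -0.0134 0.5200 -0.0306; 0.0307 -0.0306 0.4029]  S=[0.8632 -0.0098 -0.1555; -0.0098 0.6879 0.0856; -0.1555 0.0856 0.8934]  K=[0.4591 0.0058 -0.0161; 0.0131 0.7509 -0.0008; 0.0064 -0.0339 0.4398]  nu=[4.0385, 3.3061, 1.4415]  x^+=[2.1421, -0.1825, 3.1400]  P^+=[0.2216 -0.0173 0.0656; -0.0173 0.1322 -0.0402; 0.0656 -0.0402 0.2326]
step 3: x^-=[1.3245, 0.2940, 2.8862]  P^-=[0.3762 -0.0215 0.0350; -0.0215 0.4986 -0.0256; 0.0350 -0.0256 0.3418]  S=[0.8278 -0.0181 -0.1301; -0.0181 0.6665 0.0827; -0.1301 0.0827 0.8295]  K=[0.4411 -0.0007 -0.0200; 0.0104 0.7427 0.0061; 0.0088 -0.0303 0.3994]  nu=[1.0535, 0.8720, -1.4254]  x^+=[1.8171, 0.9439, 2.2997]  P^+=[0.2125 -0.0174 0.0610; -0.0174 0.1304 -0.0366; 0.0610 -0.0366 0.2117]

x_post = [1.8171, 0.9439, 2.2997]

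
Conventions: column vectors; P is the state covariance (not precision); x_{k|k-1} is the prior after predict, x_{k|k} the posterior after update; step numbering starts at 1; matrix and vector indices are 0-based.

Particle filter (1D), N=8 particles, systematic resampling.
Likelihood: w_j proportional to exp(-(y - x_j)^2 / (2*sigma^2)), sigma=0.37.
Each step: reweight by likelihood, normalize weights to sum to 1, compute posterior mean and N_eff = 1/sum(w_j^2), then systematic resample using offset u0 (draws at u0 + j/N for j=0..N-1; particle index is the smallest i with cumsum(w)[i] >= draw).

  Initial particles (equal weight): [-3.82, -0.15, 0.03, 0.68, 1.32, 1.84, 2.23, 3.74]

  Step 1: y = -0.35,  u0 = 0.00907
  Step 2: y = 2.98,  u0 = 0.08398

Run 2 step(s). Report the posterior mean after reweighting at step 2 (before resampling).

step 1: w=[0.0000, 0.5858, 0.4001, 0.0141, 0.0000, 0.0000, 0.0000, 0.0000]  mean=-0.0663  Neff=1.9863  idx=[1, 1, 1, 1, 1, 2, 2, 2]
step 2: w=[0.0059, 0.0059, 0.0059, 0.0059, 0.0059, 0.3234, 0.3234, 0.3234]  mean=0.0247  Neff=3.1847  idx=[5, 5, 5, 6, 6, 7, 7, 7]

post_mean = 0.0247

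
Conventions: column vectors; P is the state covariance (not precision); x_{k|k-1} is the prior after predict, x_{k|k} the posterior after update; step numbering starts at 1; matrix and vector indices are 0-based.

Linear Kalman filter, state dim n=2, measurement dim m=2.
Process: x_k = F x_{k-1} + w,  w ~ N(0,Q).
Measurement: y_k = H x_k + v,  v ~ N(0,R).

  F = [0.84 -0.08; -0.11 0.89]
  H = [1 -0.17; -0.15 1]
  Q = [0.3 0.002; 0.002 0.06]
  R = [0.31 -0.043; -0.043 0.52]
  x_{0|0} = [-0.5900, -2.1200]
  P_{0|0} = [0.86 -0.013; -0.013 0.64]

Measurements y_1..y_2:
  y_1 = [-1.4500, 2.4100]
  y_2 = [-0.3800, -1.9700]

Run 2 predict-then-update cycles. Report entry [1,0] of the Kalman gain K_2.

K[1,0] = -0.0106

step 1: x^-=[-0.3260, -1.8219]  P^-=[0.9127 -0.1329; -0.1329 0.5799]  S=[1.2846 -0.4147; -0.4147 1.1603]  K=[0.7382 0.0314; -0.0150 0.5116]  nu=[-1.4337, 4.1830]  x^+=[-1.2532, 0.3396]  P^+=[0.2307 0.0192; 0.0192 0.2696]
step 2: x^-=[-1.0798, 0.4401]  P^-=[0.4620 -0.0240; -0.0240 0.2726]  S=[0.7880 -0.1832; -0.1832 0.8101]  K=[0.5960 0.0196; -0.0106 0.3385]  nu=[0.7747, -2.5721]  x^+=[-0.6687, -0.4387]  P^+=[0.1860 0.0125; 0.0125 0.1783]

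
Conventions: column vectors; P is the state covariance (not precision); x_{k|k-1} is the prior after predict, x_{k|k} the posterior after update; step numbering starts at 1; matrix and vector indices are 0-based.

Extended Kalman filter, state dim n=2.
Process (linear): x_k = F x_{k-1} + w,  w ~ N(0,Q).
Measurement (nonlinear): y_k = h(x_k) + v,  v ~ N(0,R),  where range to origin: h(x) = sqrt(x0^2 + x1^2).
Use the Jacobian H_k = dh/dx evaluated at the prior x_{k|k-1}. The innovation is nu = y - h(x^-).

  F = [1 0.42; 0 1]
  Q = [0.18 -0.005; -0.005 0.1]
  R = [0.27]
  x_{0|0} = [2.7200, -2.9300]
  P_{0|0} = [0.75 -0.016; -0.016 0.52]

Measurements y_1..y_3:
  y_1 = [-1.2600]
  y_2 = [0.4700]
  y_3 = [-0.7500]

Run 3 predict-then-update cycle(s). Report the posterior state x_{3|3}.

x_post = [0.4088, -0.0338]

step 1: x^-=[1.4894, -2.9300]  P^-=[1.0083 0.1974; 0.1974 0.6200]  H_jac=[0.4531 -0.8914]  S=[0.8103]  K=[0.3467; -0.5717]  nu=[-4.5468]  x^+=[-0.0871, -0.3305]  P^+=[0.9109 0.3580; 0.3580 0.3552]
step 2: x^-=[-0.2259, -0.3305]  P^-=[1.4543 0.5022; 0.5022 0.4552]  H_jac=[-0.5643 -0.8256]  S=[1.5111]  K=[-0.8174; -0.4362]  nu=[0.0697]  x^+=[-0.2829, -0.3609]  P^+=[0.4446 -0.0366; -0.0366 0.1677]
step 3: x^-=[-0.4344, -0.3609]  P^-=[0.6235 0.0288; 0.0288 0.2677]  H_jac=[-0.7692 -0.6390]  S=[0.7765]  K=[-0.6413; -0.2488]  nu=[-1.3148]  x^+=[0.4088, -0.0338]  P^+=[0.3041 -0.0951; -0.0951 0.2196]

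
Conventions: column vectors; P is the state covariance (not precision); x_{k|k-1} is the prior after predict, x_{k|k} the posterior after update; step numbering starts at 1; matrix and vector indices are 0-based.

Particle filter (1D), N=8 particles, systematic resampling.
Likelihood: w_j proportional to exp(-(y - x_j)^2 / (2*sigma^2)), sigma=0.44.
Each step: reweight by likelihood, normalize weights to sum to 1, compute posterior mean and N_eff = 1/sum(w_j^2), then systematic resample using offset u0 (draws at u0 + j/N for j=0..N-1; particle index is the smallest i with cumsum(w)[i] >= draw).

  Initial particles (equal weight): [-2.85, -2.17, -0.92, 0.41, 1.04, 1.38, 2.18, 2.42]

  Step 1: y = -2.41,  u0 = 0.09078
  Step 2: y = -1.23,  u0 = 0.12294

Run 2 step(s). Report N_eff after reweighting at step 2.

N_eff = 5.0668

step 1: w=[0.4122, 0.5856, 0.0022, 0.0000, 0.0000, 0.0000, 0.0000, 0.0000]  mean=-2.4475  Neff=1.9499  idx=[0, 0, 0, 1, 1, 1, 1, 1]
step 2: w=[0.0022, 0.0022, 0.0022, 0.1987, 0.1987, 0.1987, 0.1987, 0.1987]  mean=-2.1745  Neff=5.0668  idx=[3, 4, 4, 5, 6, 6, 7, 7]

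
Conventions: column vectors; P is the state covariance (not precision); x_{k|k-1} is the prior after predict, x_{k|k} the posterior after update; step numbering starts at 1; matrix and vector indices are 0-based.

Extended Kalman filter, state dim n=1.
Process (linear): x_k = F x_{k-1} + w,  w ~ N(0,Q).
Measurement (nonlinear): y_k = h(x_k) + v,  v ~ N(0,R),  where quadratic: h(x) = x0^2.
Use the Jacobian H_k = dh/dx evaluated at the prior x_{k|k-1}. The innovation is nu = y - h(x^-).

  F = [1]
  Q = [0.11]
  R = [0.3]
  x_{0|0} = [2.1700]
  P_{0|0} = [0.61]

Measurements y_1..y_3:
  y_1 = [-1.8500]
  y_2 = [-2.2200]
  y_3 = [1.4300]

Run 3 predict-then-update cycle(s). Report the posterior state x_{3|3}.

step 1: x^-=[2.1700]  P^-=[0.7200]  H_jac=[4.3400]  S=[13.8616]  K=[0.2254]  nu=[-6.5589]  x^+=[0.6914]  P^+=[0.0156]
step 2: x^-=[0.6914]  P^-=[0.1256]  H_jac=[1.3829]  S=[0.5402]  K=[0.3215]  nu=[-2.6981]  x^+=[-0.1760]  P^+=[0.0697]
step 3: x^-=[-0.1760]  P^-=[0.1797]  H_jac=[-0.3520]  S=[0.3223]  K=[-0.1963]  nu=[1.3990]  x^+=[-0.4507]  P^+=[0.1673]

x_post = [-0.4507]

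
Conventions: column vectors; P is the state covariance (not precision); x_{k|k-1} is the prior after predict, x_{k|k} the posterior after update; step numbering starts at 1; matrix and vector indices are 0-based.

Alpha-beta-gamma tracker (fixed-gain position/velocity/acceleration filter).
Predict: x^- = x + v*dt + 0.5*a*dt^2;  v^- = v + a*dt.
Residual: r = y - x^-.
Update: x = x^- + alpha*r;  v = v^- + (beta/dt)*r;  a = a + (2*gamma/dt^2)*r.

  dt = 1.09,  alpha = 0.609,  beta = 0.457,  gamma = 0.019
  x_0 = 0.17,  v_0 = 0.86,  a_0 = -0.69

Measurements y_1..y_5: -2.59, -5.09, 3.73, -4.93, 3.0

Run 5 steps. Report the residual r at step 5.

resid = 8.0464

step 1: x_pred=0.6975  r=-3.2875  x^+=-1.3046  v^+=-1.2704  a^+=-0.7951
step 2: x_pred=-3.1617  r=-1.9283  x^+=-4.3360  v^+=-2.9456  a^+=-0.8568
step 3: x_pred=-8.0558  r=11.7858  x^+=-0.8782  v^+=1.0618  a^+=-0.4799
step 4: x_pred=-0.0059  r=-4.9241  x^+=-3.0047  v^+=-1.5257  a^+=-0.6374
step 5: x_pred=-5.0464  r=8.0464  x^+=-0.1461  v^+=1.1531  a^+=-0.3800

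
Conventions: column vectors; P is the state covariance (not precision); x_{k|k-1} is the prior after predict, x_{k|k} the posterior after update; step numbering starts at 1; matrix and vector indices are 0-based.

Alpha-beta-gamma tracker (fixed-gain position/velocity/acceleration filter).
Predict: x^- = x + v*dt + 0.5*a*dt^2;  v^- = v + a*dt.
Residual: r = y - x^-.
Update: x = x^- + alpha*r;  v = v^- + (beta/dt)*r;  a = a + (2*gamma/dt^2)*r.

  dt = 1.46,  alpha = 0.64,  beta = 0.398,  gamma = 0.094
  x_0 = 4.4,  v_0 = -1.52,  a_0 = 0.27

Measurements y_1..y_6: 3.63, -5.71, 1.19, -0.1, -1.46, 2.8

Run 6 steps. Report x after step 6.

step 1: x_pred=2.4686  r=1.1614  x^+=3.2119  v^+=-0.8092  a^+=0.3724
step 2: x_pred=2.4274  r=-8.1374  x^+=-2.7805  v^+=-2.4837  a^+=-0.3453
step 3: x_pred=-6.7747  r=7.9647  x^+=-1.6773  v^+=-0.8166  a^+=0.3572
step 4: x_pred=-2.4888  r=2.3888  x^+=-0.9600  v^+=0.3561  a^+=0.5679
step 5: x_pred=0.1652  r=-1.6252  x^+=-0.8749  v^+=0.7422  a^+=0.4245
step 6: x_pred=0.6612  r=2.1388  x^+=2.0300  v^+=1.9451  a^+=0.6132

x_post = 2.0300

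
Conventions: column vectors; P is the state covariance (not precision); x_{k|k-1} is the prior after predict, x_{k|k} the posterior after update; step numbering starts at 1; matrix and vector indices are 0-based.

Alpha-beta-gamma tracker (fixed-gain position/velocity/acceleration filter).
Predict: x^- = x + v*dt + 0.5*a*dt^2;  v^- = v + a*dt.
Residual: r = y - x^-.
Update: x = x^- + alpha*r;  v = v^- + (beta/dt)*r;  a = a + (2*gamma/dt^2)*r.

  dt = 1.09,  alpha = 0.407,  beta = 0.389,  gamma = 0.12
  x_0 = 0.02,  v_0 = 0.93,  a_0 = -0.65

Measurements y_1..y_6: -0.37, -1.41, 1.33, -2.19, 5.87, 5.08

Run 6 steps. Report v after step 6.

v_post = 4.6218

step 1: x_pred=0.6476  r=-1.0176  x^+=0.2334  v^+=-0.1417  a^+=-0.8556
step 2: x_pred=-0.4292  r=-0.9808  x^+=-0.8284  v^+=-1.4242  a^+=-1.0537
step 3: x_pred=-3.0067  r=4.3367  x^+=-1.2417  v^+=-1.0250  a^+=-0.1776
step 4: x_pred=-2.4645  r=0.2745  x^+=-2.3528  v^+=-1.1207  a^+=-0.1222
step 5: x_pred=-3.6469  r=9.5169  x^+=0.2265  v^+=2.1425  a^+=1.8003
step 6: x_pred=3.6313  r=1.4487  x^+=4.2209  v^+=4.6218  a^+=2.0929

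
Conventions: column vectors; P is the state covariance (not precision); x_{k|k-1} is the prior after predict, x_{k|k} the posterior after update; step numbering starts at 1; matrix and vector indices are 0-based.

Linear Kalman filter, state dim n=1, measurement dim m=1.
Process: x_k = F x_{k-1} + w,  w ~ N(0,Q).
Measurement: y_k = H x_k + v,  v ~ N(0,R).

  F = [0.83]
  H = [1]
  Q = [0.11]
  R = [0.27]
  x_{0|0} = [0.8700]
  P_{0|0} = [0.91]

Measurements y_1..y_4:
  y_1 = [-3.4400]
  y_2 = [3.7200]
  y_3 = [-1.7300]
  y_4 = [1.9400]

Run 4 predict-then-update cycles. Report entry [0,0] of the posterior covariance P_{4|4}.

P_post[0,0] = 0.1111

step 1: x^-=[0.7221]  P^-=[0.7369]  S=[1.0069]  K=[0.7318]  nu=[-4.1621]  x^+=[-2.3239]  P^+=[0.1976]
step 2: x^-=[-1.9289]  P^-=[0.2461]  S=[0.5161]  K=[0.4769]  nu=[5.6489]  x^+=[0.7649]  P^+=[0.1288]
step 3: x^-=[0.6349]  P^-=[0.1987]  S=[0.4687]  K=[0.4239]  nu=[-2.3649]  x^+=[-0.3677]  P^+=[0.1145]
step 4: x^-=[-0.3052]  P^-=[0.1889]  S=[0.4589]  K=[0.4116]  nu=[2.2452]  x^+=[0.6189]  P^+=[0.1111]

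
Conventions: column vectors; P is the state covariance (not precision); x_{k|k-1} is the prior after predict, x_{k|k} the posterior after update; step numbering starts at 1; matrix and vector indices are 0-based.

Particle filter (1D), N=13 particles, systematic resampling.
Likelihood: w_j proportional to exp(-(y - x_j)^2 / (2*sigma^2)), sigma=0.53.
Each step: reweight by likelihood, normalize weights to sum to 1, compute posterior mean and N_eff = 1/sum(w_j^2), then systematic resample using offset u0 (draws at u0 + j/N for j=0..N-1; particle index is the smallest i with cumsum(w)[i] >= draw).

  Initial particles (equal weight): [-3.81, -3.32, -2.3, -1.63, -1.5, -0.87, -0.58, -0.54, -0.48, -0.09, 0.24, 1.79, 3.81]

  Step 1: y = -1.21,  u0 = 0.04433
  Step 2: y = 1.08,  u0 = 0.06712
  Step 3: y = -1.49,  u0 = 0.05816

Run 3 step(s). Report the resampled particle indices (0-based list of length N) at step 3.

resampled_idx = [0, 0, 0, 1, 1, 2, 2, 3, 3, 4, 7, 9, 12]

step 1: w=[0.0000, 0.0001, 0.0303, 0.1832, 0.2159, 0.2041, 0.1237, 0.1128, 0.0971, 0.0269, 0.0059, 0.0000, 0.0000]  mean=-1.0502  Neff=6.2125  idx=[3, 3, 3, 4, 4, 4, 5, 5, 6, 6, 7, 8, 9]
step 2: w=[0.0000, 0.0000, 0.0000, 0.0001, 0.0001, 0.0001, 0.0090, 0.0090, 0.0583, 0.0583, 0.0736, 0.1034, 0.6881]  mean=-0.2350  Neff=2.0141  idx=[8, 10, 11, 11, 12, 12, 12, 12, 12, 12, 12, 12, 12]
step 3: w=[0.2224, 0.1948, 0.1580, 0.1580, 0.0297, 0.0297, 0.0297, 0.0297, 0.0297, 0.0297, 0.0297, 0.0297, 0.0297]  mean=-0.4098  Neff=6.8860  idx=[0, 0, 0, 1, 1, 2, 2, 3, 3, 4, 7, 9, 12]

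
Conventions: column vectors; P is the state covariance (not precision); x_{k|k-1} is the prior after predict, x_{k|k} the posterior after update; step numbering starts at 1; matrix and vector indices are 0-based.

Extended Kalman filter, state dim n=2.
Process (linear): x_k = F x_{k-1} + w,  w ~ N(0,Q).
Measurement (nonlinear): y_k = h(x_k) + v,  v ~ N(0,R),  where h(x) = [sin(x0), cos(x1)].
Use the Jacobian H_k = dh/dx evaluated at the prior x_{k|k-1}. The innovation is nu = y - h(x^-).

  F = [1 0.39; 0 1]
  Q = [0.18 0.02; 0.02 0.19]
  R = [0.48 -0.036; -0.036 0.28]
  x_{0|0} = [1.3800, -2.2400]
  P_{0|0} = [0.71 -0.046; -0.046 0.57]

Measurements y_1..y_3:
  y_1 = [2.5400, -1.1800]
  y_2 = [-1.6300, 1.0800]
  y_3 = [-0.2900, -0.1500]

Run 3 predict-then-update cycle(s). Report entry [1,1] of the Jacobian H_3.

step 1: x^-=[0.5064, -2.2400]  P^-=[0.9408 0.1963; 0.1963 0.7600]  H_jac=[0.8745 0.0000; 0.0000 0.7843]  S=[1.1995 0.0986; 0.0986 0.7475]  K=[0.6763 0.1167; 0.0784 0.7871]  nu=[2.0550, -0.5596]  x^+=[1.8309, -2.5194]  P^+=[0.3664 0.0106; 0.0106 0.2774]
step 2: x^-=[0.8483, -2.5194]  P^-=[0.5969 0.1388; 0.1388 0.4674]  H_jac=[0.6612 0.0000; 0.0000 0.5828]  S=[0.7410 0.0175; 0.0175 0.4388]  K=[0.5288 0.1633; 0.1093 0.6165]  nu=[-2.3802, 1.8926]  x^+=[-0.1013, -1.6128]  P^+=[0.3750 0.0458; 0.0458 0.2894]
step 3: x^-=[-0.7303, -1.6128]  P^-=[0.6347 0.1787; 0.1787 0.4794]  H_jac=[0.7450 0.0000; 0.0000 0.9991]  S=[0.8323 0.0970; 0.0970 0.7586]  K=[0.5489 0.1651; 0.0876 0.6202]  nu=[0.3771, -0.1080]  x^+=[-0.5411, -1.6467]  P^+=[0.3457 0.0265; 0.0265 0.1707]

H_jac[1,1] = 0.9991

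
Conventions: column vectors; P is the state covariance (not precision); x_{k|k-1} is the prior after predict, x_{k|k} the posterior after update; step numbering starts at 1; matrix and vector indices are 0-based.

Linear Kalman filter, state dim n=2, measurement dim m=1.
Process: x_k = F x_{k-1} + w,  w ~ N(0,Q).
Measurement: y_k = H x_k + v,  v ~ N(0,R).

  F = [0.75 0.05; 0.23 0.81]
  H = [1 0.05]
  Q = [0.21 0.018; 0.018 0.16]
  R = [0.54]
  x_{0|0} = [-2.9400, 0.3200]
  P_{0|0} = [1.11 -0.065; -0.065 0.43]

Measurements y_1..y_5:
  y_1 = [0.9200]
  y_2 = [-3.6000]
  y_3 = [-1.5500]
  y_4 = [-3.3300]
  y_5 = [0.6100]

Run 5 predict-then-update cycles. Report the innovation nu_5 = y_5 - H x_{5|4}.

innov = [2.1885]

step 1: x^-=[-2.1890, -0.4170]  P^-=[0.8306 0.1867; 0.1867 0.4766]  S=[1.3904]  K=[0.6041; 0.1514]  nu=[3.1298]  x^+=[-0.2984, 0.0568]  P^+=[0.3232 0.0595; 0.0595 0.4448]
step 2: x^-=[-0.2209, -0.0226]  P^-=[0.3974 0.1286; 0.1286 0.4911]  S=[0.9515]  K=[0.4244; 0.1610]  nu=[-3.3779]  x^+=[-1.6546, -0.5664]  P^+=[0.2260 0.0636; 0.0636 0.4664]
step 3: x^-=[-1.2692, -0.8393]  P^-=[0.3431 0.1152; 0.1152 0.5017]  S=[0.8958]  K=[0.3894; 0.1566]  nu=[-0.2388]  x^+=[-1.3622, -0.8767]  P^+=[0.2072 0.0606; 0.0606 0.4797]
step 4: x^-=[-1.0655, -1.0234]  P^-=[0.3323 0.1107; 0.1107 0.5083]  S=[0.8847]  K=[0.3819; 0.1538]  nu=[-2.2133]  x^+=[-1.9108, -1.3640]  P^+=[0.2033 0.0587; 0.0587 0.4873]
step 5: x^-=[-1.5013, -1.5443]  P^-=[0.3300 0.1091; 0.1091 0.5124]  S=[0.8822]  K=[0.3802; 0.1528]  nu=[2.1885]  x^+=[-0.6691, -1.2100]  P^+=[0.2024 0.0579; 0.0579 0.4918]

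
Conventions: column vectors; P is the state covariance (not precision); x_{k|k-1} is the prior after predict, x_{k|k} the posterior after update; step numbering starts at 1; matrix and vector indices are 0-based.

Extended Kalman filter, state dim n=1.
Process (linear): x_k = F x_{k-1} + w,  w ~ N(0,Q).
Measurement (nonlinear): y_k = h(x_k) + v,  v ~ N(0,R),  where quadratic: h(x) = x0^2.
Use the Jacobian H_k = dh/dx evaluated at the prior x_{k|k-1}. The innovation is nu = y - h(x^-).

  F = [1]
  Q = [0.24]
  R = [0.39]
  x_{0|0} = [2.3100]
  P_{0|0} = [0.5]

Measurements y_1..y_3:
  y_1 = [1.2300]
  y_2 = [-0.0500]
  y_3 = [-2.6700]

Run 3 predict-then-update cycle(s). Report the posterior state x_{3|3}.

x_post = [-0.5242]

step 1: x^-=[2.3100]  P^-=[0.7400]  H_jac=[4.6200]  S=[16.1849]  K=[0.2112]  nu=[-4.1061]  x^+=[1.4427]  P^+=[0.0178]
step 2: x^-=[1.4427]  P^-=[0.2578]  H_jac=[2.8853]  S=[2.5364]  K=[0.2933]  nu=[-2.1312]  x^+=[0.8176]  P^+=[0.0396]
step 3: x^-=[0.8176]  P^-=[0.2796]  H_jac=[1.6351]  S=[1.1377]  K=[0.4019]  nu=[-3.3384]  x^+=[-0.5242]  P^+=[0.0959]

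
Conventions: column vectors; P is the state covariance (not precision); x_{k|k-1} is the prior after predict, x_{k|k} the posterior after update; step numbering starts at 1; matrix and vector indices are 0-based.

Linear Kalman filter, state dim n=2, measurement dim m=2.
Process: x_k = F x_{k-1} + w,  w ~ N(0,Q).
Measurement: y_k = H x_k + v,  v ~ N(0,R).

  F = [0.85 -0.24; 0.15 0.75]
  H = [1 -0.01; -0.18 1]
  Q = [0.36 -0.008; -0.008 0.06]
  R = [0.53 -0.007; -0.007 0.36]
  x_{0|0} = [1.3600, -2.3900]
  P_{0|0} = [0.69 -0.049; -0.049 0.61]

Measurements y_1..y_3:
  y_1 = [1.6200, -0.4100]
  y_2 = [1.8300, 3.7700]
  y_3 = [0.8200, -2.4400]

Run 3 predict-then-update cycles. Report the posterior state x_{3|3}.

step 1: x^-=[1.7296, -1.5885]  P^-=[0.9137 -0.0593; -0.0593 0.4076]  S=[1.4449 -0.2349; -0.2349 0.8186]  K=[0.6171 -0.0962; 0.0411 0.5228]  nu=[-0.1255, 1.4898]  x^+=[1.5088, -0.8148]  P^+=[0.3279 0.0201; 0.0201 0.1915]
step 2: x^-=[1.4780, -0.3847]  P^-=[0.5998 0.0114; 0.0114 0.1796]  S=[1.1296 -0.1053; -0.1053 0.5550]  K=[0.5239 -0.0745; 0.0390 0.3274]  nu=[0.3481, 4.4208]  x^+=[1.3309, 1.0762]  P^+=[0.2784 0.0196; 0.0196 0.1211]
step 3: x^-=[0.8729, 1.0068]  P^-=[0.5601 0.0175; 0.0175 0.1388]  S=[1.0898 -0.0917; -0.0917 0.5107]  K=[0.5078 -0.0720; 0.0377 0.2724]  nu=[-0.0429, -3.2896]  x^+=[1.0881, 0.1090]  P^+=[0.2698 0.0191; 0.0191 0.1012]

x_post = [1.0881, 0.1090]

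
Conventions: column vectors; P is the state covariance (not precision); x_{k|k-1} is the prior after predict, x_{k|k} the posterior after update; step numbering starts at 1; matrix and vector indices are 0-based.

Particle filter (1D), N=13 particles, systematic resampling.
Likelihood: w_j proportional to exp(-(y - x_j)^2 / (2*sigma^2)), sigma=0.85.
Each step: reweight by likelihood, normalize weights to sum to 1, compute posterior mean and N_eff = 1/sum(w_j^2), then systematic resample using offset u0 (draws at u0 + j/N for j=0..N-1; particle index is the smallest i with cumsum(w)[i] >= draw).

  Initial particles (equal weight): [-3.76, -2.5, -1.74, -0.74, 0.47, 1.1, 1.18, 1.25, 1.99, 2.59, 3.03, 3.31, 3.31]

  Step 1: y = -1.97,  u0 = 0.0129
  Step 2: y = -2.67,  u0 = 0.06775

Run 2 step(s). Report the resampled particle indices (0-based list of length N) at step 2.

resampled_idx = [1, 1, 2, 3, 3, 4, 5, 5, 6, 7, 8, 9, 12]

step 1: w=[0.0480, 0.3632, 0.4253, 0.1548, 0.0072, 0.0006, 0.0005, 0.0003, 0.0000, 0.0000, 0.0000, 0.0000, 0.0000]  mean=-1.9382  Neff=2.9487  idx=[0, 1, 1, 1, 1, 1, 2, 2, 2, 2, 2, 3, 3]
step 2: w=[0.0533, 0.1190, 0.1190, 0.1190, 0.1190, 0.1190, 0.0667, 0.0667, 0.0667, 0.0667, 0.0667, 0.0092, 0.0092]  mean=-2.2813  Neff=10.4164  idx=[1, 1, 2, 3, 3, 4, 5, 5, 6, 7, 8, 9, 12]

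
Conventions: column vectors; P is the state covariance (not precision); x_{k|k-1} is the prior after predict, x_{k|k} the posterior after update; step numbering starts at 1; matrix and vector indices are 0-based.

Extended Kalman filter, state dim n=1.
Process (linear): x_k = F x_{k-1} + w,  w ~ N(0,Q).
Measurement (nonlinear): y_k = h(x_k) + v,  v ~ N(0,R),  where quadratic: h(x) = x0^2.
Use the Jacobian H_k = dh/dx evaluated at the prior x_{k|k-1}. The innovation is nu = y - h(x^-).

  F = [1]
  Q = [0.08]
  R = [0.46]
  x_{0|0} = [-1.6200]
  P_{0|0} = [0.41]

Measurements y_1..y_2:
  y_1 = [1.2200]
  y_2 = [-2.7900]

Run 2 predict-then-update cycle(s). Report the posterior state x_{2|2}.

x_post = [-0.1538]

step 1: x^-=[-1.6200]  P^-=[0.4900]  H_jac=[-3.2400]  S=[5.6038]  K=[-0.2833]  nu=[-1.4044]  x^+=[-1.2221]  P^+=[0.0402]
step 2: x^-=[-1.2221]  P^-=[0.1202]  H_jac=[-2.4442]  S=[1.1783]  K=[-0.2494]  nu=[-4.2836]  x^+=[-0.1538]  P^+=[0.0469]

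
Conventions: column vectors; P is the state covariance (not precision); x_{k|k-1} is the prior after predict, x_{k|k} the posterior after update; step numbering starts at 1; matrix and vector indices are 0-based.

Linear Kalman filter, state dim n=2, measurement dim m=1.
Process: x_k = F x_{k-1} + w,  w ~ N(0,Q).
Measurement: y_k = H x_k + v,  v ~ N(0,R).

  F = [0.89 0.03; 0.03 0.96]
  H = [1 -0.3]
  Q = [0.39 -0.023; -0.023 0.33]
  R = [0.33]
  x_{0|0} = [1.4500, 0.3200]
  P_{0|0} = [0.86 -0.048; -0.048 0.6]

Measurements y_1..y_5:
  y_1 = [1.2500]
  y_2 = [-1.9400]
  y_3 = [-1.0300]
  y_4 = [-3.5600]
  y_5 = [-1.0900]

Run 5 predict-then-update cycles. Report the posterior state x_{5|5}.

x_post = [-1.2216, 0.9625]

step 1: x^-=[1.3001, 0.3507]  P^-=[1.0692 -0.0238; -0.0238 0.8810]  S=[1.4928]  K=[0.7210; -0.1930]  nu=[0.0551]  x^+=[1.3398, 0.3401]  P^+=[0.2931 0.1839; 0.1839 0.8254]
step 2: x^-=[1.2027, 0.3667]  P^-=[0.6327 0.1659; 0.1659 1.1015]  S=[0.9623]  K=[0.6058; -0.1710]  nu=[-3.0327]  x^+=[-0.6345, 0.8852]  P^+=[0.2796 0.2656; 0.2656 1.0734]
step 3: x^-=[-0.5381, 0.8308]  P^-=[0.6266 0.2425; 0.2425 1.3348]  S=[0.9312]  K=[0.5948; -0.1696]  nu=[-0.2426]  x^+=[-0.6824, 0.8719]  P^+=[0.2972 0.3364; 0.3364 1.3080]
step 4: x^-=[-0.5812, 0.8166]  P^-=[0.6446 0.3104; 0.3104 1.5551]  S=[0.9283]  K=[0.5940; -0.1682]  nu=[-2.7338]  x^+=[-2.2052, 1.2765]  P^+=[0.3170 0.4031; 0.4031 1.5288]
step 5: x^-=[-1.9244, 1.1592]  P^-=[0.6640 0.3743; 0.3743 1.7625]  S=[0.9280]  K=[0.5945; -0.1664]  nu=[1.1821]  x^+=[-1.2216, 0.9625]  P^+=[0.3360 0.4661; 0.4661 1.7368]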